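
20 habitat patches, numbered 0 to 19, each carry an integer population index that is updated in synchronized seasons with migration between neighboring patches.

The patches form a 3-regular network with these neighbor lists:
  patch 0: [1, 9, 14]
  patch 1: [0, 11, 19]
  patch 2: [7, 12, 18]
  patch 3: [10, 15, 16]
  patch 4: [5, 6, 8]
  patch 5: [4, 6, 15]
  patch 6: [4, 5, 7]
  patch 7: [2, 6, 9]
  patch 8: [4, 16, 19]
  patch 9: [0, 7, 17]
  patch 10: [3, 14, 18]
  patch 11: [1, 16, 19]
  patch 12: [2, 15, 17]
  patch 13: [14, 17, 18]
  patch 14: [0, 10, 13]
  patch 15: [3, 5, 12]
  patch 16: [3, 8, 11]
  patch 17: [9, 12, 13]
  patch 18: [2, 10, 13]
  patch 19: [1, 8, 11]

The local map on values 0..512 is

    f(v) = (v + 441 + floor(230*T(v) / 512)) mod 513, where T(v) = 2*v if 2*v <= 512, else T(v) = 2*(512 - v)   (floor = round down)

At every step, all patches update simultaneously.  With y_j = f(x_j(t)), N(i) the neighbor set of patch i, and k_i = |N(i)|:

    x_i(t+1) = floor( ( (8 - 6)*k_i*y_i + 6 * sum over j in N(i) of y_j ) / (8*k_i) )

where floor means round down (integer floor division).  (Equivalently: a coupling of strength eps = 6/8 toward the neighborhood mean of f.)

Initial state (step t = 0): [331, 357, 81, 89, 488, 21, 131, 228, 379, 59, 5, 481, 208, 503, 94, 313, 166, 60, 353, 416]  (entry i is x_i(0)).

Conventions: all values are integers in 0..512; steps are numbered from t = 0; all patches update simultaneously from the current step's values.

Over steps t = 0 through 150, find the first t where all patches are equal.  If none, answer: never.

Simulating step by step:
t=0: [331, 357, 81, 89, 488, 21, 131, 228, 379, 59, 5, 481, 208, 503, 94, 313, 166, 60, 353, 416]  (not all equal)
t=1: [247, 427, 296, 302, 379, 378, 363, 164, 384, 215, 268, 383, 215, 252, 354, 329, 300, 210, 348, 429]  (not all equal)
t=2: [396, 421, 354, 418, 425, 424, 378, 354, 425, 324, 419, 426, 375, 394, 410, 400, 422, 351, 415, 428]  (not all equal)
t=3: [426, 430, 425, 429, 429, 429, 427, 423, 430, 423, 429, 430, 425, 427, 428, 428, 430, 424, 427, 430]  (not all equal)
t=4: [430, 431, 430, 431, 431, 431, 430, 430, 431, 430, 431, 431, 431, 431, 431, 431, 431, 430, 431, 431]  (not all equal)
t=5: [431, 431, 431, 431, 431, 431, 431, 431, 431, 431, 431, 431, 431, 431, 431, 431, 431, 431, 431, 431]  (all equal)

Answer: 5
Key observation: Synchronization is absorbing here: once all patches are equal they stay equal, and step 5 is the first all-equal step.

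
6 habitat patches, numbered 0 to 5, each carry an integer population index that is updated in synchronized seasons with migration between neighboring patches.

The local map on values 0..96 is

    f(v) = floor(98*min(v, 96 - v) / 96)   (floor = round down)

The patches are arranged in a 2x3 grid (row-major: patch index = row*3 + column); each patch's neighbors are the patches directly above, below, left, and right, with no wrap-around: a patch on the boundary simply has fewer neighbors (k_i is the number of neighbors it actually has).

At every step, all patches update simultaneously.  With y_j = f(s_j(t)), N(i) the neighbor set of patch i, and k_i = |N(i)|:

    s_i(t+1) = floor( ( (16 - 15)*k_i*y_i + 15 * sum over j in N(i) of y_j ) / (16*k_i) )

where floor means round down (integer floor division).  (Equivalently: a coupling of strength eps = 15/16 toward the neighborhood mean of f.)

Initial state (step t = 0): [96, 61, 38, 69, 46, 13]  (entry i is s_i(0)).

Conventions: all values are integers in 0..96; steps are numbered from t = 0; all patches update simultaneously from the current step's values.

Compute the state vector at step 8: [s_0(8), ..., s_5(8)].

Simulating step by step:
t=0: [96, 61, 38, 69, 46, 13]
t=1: [29, 28, 24, 23, 26, 40]
t=2: [25, 26, 33, 27, 30, 25]
t=3: [26, 29, 25, 27, 26, 31]
t=4: [27, 25, 29, 26, 28, 25]
t=5: [25, 27, 25, 27, 25, 28]
t=6: [26, 25, 27, 25, 27, 25]
t=7: [25, 26, 25, 26, 25, 26]
t=8: [25, 25, 25, 25, 25, 25]

Answer: [25, 25, 25, 25, 25, 25]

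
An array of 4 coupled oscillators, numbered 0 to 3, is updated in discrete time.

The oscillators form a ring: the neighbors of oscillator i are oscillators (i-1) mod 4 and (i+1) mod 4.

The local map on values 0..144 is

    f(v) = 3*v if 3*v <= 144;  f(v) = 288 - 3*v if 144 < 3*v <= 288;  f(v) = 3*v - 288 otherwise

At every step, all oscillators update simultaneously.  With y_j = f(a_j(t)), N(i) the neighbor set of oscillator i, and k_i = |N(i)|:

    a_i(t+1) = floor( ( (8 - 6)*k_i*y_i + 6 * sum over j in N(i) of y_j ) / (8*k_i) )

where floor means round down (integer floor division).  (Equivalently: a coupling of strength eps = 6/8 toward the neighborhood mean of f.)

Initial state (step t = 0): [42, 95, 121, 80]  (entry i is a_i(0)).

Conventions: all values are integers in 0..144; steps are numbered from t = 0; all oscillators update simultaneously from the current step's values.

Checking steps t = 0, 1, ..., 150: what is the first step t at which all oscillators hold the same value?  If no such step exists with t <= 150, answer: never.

Answer: 37
Key observation: Synchronization is absorbing here: once all oscillators are equal they stay equal, and step 37 is the first all-equal step.

Derivation:
t=0: [42, 95, 121, 80]  (not all equal)
t=1: [50, 76, 37, 87]  (not all equal)
t=2: [67, 108, 60, 100]  (not all equal)
t=3: [39, 82, 45, 76]  (not all equal)
t=4: [67, 105, 72, 109]  (not all equal)
t=5: [46, 66, 42, 69]  (not all equal)
t=6: [98, 121, 95, 119]  (not all equal)
t=7: [55, 22, 54, 20]  (not all equal)
t=8: [78, 109, 78, 108]  (not all equal)
t=9: [41, 50, 41, 49]  (not all equal)
t=10: [135, 126, 135, 127]  (not all equal)
t=11: [97, 110, 97, 111]  (not all equal)
t=12: [33, 12, 33, 13]  (not all equal)
t=13: [52, 83, 52, 84]  (not all equal)
t=14: [61, 108, 61, 108]  (not all equal)
t=15: [53, 87, 53, 87]  (not all equal)
t=16: [52, 103, 52, 103]  (not all equal)
t=17: [48, 104, 48, 104]  (not all equal)
t=18: [54, 114, 54, 114]  (not all equal)
t=19: [72, 108, 72, 108]  (not all equal)
t=20: [45, 63, 45, 63]  (not all equal)
t=21: [108, 126, 108, 126]  (not all equal)
t=22: [76, 49, 76, 49]  (not all equal)
t=23: [120, 80, 120, 80]  (not all equal)
t=24: [54, 66, 54, 66]  (not all equal)
t=25: [99, 117, 99, 117]  (not all equal)
t=26: [49, 22, 49, 22]  (not all equal)
t=27: [84, 122, 84, 122]  (not all equal)
t=28: [67, 46, 67, 46]  (not all equal)
t=29: [125, 99, 125, 99]  (not all equal)
t=30: [28, 67, 28, 67]  (not all equal)
t=31: [86, 84, 86, 84]  (not all equal)
t=32: [34, 31, 34, 31]  (not all equal)
t=33: [95, 99, 95, 99]  (not all equal)
t=34: [7, 4, 7, 4]  (not all equal)
t=35: [14, 18, 14, 18]  (not all equal)
t=36: [51, 45, 51, 45]  (not all equal)
t=37: [135, 135, 135, 135]  (all equal)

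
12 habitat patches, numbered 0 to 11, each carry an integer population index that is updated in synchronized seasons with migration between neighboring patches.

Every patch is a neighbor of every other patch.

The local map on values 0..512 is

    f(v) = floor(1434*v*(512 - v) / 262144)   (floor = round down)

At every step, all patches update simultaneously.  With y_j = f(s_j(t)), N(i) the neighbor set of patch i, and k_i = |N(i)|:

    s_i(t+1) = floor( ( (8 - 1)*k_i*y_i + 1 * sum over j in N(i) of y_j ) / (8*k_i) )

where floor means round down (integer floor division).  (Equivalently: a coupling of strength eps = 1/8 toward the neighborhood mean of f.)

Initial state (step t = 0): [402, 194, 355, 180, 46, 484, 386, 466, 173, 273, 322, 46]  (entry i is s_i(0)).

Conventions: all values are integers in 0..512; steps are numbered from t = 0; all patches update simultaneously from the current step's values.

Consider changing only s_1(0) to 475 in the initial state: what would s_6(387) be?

Simulating step by step:
t=0: [402, 475, 355, 180, 46, 484, 386, 466, 173, 273, 322, 46]
t=1: [238, 113, 292, 311, 131, 94, 260, 131, 306, 337, 318, 131]
t=2: [349, 254, 345, 336, 277, 226, 351, 277, 339, 320, 332, 277]
t=3: [314, 354, 317, 324, 353, 350, 312, 353, 322, 335, 327, 353]
t=4: [337, 307, 335, 331, 309, 311, 338, 309, 332, 323, 329, 309]
t=5: [323, 342, 325, 327, 341, 339, 322, 341, 326, 333, 329, 341]
t=6: [331, 319, 331, 329, 319, 320, 332, 319, 330, 325, 328, 319]
t=7: [327, 335, 327, 329, 335, 335, 326, 335, 328, 331, 330, 335]
t=8: [329, 324, 329, 328, 324, 324, 330, 324, 329, 327, 327, 324]
t=9: [329, 332, 329, 330, 332, 332, 328, 332, 329, 330, 330, 332]
t=10: [328, 326, 328, 327, 326, 326, 329, 326, 328, 327, 327, 326]
t=11: [330, 330, 330, 330, 330, 330, 329, 330, 330, 330, 330, 330]
t=12: [328, 328, 328, 328, 328, 328, 328, 328, 328, 328, 328, 328]
t=13: [330, 330, 330, 330, 330, 330, 330, 330, 330, 330, 330, 330]
t=14: [328, 328, 328, 328, 328, 328, 328, 328, 328, 328, 328, 328]

Answer: s_6(387) = 330
Key observation: The state at step 12, [328, 328, 328, 328, 328, 328, 328, 328, 328, 328, 328, 328], reappears at step 14: the system is in a cycle of period 2 from step 12 on.  Therefore the state at step 387 equals the state at step 12 + ((387 - 12) mod 2) = 13, which is [330, 330, 330, 330, 330, 330, 330, 330, 330, 330, 330, 330].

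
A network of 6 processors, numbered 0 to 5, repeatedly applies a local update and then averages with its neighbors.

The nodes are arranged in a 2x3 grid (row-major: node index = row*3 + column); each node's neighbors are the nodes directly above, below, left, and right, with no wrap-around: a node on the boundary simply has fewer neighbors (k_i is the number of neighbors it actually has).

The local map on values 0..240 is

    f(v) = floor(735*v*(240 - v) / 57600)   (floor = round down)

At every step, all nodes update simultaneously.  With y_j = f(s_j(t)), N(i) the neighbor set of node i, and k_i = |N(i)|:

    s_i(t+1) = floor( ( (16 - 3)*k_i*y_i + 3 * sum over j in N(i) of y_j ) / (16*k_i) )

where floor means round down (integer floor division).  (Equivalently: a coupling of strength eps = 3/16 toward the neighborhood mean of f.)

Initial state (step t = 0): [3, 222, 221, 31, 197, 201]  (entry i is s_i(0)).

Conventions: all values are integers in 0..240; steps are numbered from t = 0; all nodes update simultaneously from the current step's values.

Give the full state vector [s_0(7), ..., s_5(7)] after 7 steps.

Answer: [163, 171, 171, 162, 158, 158]

Derivation:
t=0: [3, 222, 221, 31, 197, 201]
t=1: [19, 51, 57, 77, 102, 96]
t=2: [69, 121, 136, 151, 174, 172]
t=3: [155, 178, 177, 166, 150, 151]
t=4: [164, 143, 144, 158, 168, 168]
t=5: [161, 173, 173, 163, 156, 156]
t=6: [160, 149, 148, 160, 165, 165]
t=7: [163, 171, 171, 162, 158, 158]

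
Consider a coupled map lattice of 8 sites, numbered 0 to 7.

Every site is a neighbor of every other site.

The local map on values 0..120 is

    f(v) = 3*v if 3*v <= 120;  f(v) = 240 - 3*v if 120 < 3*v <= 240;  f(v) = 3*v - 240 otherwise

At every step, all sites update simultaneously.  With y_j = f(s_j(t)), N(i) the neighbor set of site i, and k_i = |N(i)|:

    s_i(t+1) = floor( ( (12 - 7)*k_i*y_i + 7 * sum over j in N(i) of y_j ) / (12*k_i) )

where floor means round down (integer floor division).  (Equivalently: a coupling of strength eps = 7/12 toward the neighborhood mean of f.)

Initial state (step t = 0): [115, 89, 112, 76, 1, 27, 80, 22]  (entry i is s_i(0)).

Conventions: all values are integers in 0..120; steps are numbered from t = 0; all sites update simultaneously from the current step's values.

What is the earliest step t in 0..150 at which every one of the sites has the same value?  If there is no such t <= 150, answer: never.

Answer: never
Key observation: The state at step 3 reappears at step 7 — the system is in a cycle of period 4 from step 3 on.  No step 0..7 is synchronized, and the cycle repeats forever, so no step up to 150 (or ever) has all sites equal.

Derivation:
t=0: [115, 89, 112, 76, 1, 27, 80, 22]  (not all equal)
t=1: [67, 41, 64, 36, 33, 59, 32, 54]  (not all equal)
t=2: [67, 93, 70, 90, 87, 75, 86, 80]  (not all equal)
t=3: [29, 29, 26, 26, 23, 21, 22, 16]  (not all equal)
t=4: [77, 77, 74, 74, 71, 69, 70, 64]  (not all equal)
t=5: [19, 19, 22, 22, 25, 27, 26, 32]  (not all equal)
t=6: [67, 67, 70, 70, 73, 75, 74, 80]  (not all equal)
t=7: [29, 29, 26, 26, 23, 21, 22, 16]  (not all equal)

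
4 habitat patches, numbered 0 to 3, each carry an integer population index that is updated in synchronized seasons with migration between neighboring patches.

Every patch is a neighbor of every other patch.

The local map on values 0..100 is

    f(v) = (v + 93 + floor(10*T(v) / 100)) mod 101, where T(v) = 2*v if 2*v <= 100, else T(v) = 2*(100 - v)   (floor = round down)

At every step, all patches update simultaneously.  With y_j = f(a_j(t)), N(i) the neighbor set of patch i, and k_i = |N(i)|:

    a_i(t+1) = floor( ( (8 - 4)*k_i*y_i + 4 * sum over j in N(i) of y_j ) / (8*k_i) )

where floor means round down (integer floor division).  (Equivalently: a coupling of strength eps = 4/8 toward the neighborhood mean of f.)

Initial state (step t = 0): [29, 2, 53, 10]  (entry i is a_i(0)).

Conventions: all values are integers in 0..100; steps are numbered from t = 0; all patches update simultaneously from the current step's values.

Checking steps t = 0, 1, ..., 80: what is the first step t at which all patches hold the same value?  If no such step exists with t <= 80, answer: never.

Answer: 6
Key observation: Synchronization is absorbing here: once all patches are equal they stay equal, and step 6 is the first all-equal step.

Derivation:
t=0: [29, 2, 53, 10]  (not all equal)
t=1: [38, 61, 47, 31]  (not all equal)
t=2: [41, 49, 45, 38]  (not all equal)
t=3: [42, 45, 44, 41]  (not all equal)
t=4: [42, 44, 43, 42]  (not all equal)
t=5: [42, 43, 42, 42]  (not all equal)
t=6: [42, 42, 42, 42]  (all equal)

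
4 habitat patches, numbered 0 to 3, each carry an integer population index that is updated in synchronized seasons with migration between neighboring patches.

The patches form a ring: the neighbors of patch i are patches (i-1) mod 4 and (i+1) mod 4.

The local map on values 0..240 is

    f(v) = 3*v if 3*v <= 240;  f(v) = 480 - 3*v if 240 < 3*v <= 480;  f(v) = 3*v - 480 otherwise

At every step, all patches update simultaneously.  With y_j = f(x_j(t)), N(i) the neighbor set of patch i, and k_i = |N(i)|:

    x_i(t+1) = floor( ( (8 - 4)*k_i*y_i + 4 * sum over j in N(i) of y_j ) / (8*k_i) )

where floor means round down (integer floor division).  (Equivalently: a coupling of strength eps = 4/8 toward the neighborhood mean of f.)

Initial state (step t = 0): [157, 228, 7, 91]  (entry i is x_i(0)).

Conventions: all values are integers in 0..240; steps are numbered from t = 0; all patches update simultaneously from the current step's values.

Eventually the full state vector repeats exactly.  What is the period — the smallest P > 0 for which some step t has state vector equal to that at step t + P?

Simulating step by step:
t=0: [157, 228, 7, 91]
t=1: [107, 109, 113, 111]
t=2: [154, 151, 145, 148]
t=3: [24, 29, 38, 33]
t=4: [82, 90, 103, 96]
t=5: [217, 206, 186, 197]
t=6: [147, 131, 101, 117]
t=7: [73, 97, 142, 118]
t=8: [188, 162, 105, 131]
t=9: [65, 65, 105, 105]
t=10: [187, 187, 172, 172]
t=11: [69, 69, 47, 47]
t=12: [190, 190, 157, 157]
t=13: [69, 69, 29, 29]
t=14: [177, 177, 117, 117]
t=15: [70, 70, 109, 109]
t=16: [195, 195, 167, 167]
t=17: [84, 84, 42, 42]
t=18: [202, 202, 151, 151]
t=19: [101, 101, 51, 51]
t=20: [171, 171, 159, 159]
t=21: [25, 25, 10, 10]
t=22: [63, 63, 41, 41]
t=23: [172, 172, 139, 139]
t=24: [42, 42, 56, 56]
t=25: [136, 136, 157, 157]
t=26: [56, 56, 24, 24]
t=27: [144, 144, 96, 96]
t=28: [84, 84, 156, 156]
t=29: [174, 174, 66, 66]
t=30: [81, 81, 159, 159]
t=31: [178, 178, 61, 61]
t=32: [86, 86, 150, 150]
t=33: [174, 174, 78, 78]
t=34: [90, 90, 186, 186]
t=35: [177, 177, 111, 111]
t=36: [75, 75, 123, 123]
t=37: [196, 196, 139, 139]
t=38: [96, 96, 74, 74]
t=39: [199, 199, 214, 214]
t=40: [128, 128, 150, 150]
t=41: [79, 79, 46, 46]
t=42: [212, 212, 162, 162]
t=43: [118, 118, 43, 43]
t=44: [126, 126, 128, 128]
t=45: [100, 100, 97, 97]
t=46: [182, 182, 186, 186]
t=47: [69, 69, 75, 75]
t=48: [211, 211, 220, 220]
t=49: [159, 159, 173, 173]
t=50: [12, 12, 30, 30]
t=51: [49, 49, 76, 76]
t=52: [167, 167, 207, 207]
t=53: [51, 51, 111, 111]
t=54: [151, 151, 148, 148]
t=55: [29, 29, 33, 33]
t=56: [90, 90, 96, 96]
t=57: [205, 205, 196, 196]
t=58: [128, 128, 114, 114]
t=59: [106, 106, 127, 127]
t=60: [146, 146, 114, 114]
t=61: [66, 66, 114, 114]
t=62: [183, 183, 153, 153]
t=63: [57, 57, 33, 33]
t=64: [153, 153, 117, 117]
t=65: [48, 48, 102, 102]
t=66: [151, 151, 166, 166]
t=67: [24, 24, 20, 20]
t=68: [69, 69, 63, 63]
t=69: [202, 202, 193, 193]
t=70: [119, 119, 105, 105]
t=71: [133, 133, 154, 154]
t=72: [65, 65, 33, 33]
t=73: [171, 171, 123, 123]
t=74: [52, 52, 91, 91]
t=75: [168, 168, 194, 194]
t=76: [43, 43, 82, 82]
t=77: [155, 155, 207, 207]
t=78: [46, 46, 109, 109]
t=79: [141, 141, 149, 149]
t=80: [51, 51, 39, 39]
t=81: [144, 144, 126, 126]
t=82: [61, 61, 88, 88]
t=83: [191, 191, 207, 207]
t=84: [105, 105, 129, 129]
t=85: [147, 147, 111, 111]
t=86: [66, 66, 120, 120]
t=87: [178, 178, 139, 139]
t=88: [56, 56, 60, 60]
t=89: [171, 171, 177, 177]
t=90: [37, 37, 46, 46]
t=91: [117, 117, 131, 131]
t=92: [118, 118, 97, 97]
t=93: [141, 141, 173, 173]
t=94: [52, 52, 43, 43]
t=95: [149, 149, 135, 135]
t=96: [43, 43, 64, 64]
t=97: [144, 144, 176, 176]
t=98: [48, 48, 48, 48]
t=99: [144, 144, 144, 144]
t=100: [48, 48, 48, 48]

Answer: 2
Key observation: The state at step 98, [48, 48, 48, 48], reappears at step 100 — and no state repeats earlier — so the cycle the system enters has period 2.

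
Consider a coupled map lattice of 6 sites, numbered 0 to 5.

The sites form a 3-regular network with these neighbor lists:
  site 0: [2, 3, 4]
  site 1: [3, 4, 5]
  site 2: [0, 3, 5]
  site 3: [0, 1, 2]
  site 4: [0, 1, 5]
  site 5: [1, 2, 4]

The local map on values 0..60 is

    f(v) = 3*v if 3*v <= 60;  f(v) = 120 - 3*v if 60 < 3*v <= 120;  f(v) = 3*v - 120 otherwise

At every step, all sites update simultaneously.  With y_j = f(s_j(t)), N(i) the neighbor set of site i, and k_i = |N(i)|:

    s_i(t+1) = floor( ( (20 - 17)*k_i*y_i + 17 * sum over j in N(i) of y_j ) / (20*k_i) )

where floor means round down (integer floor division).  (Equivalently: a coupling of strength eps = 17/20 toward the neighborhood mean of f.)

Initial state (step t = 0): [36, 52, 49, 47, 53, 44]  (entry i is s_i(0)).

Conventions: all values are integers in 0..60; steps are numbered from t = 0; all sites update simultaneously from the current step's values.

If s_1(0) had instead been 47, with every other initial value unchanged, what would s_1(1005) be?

Answer: s_1(1005) = 6
Key observation: The state at step 5, [7, 6, 6, 6, 7, 6], reappears at step 9: the system is in a cycle of period 4 from step 5 on.  Therefore the state at step 1005 equals the state at step 5 + ((1005 - 5) mod 4) = 5, which is [7, 6, 6, 6, 7, 6].

Derivation:
t=0: [36, 47, 49, 47, 53, 44]
t=1: [26, 23, 16, 20, 18, 26]
t=2: [52, 51, 48, 48, 46, 49]
t=3: [24, 24, 28, 29, 29, 25]
t=4: [36, 38, 41, 42, 44, 39]
t=5: [7, 6, 6, 6, 7, 6]
t=6: [19, 18, 18, 18, 19, 18]
t=7: [55, 54, 54, 54, 55, 54]
t=8: [43, 42, 42, 42, 43, 42]
t=9: [7, 6, 6, 6, 7, 6]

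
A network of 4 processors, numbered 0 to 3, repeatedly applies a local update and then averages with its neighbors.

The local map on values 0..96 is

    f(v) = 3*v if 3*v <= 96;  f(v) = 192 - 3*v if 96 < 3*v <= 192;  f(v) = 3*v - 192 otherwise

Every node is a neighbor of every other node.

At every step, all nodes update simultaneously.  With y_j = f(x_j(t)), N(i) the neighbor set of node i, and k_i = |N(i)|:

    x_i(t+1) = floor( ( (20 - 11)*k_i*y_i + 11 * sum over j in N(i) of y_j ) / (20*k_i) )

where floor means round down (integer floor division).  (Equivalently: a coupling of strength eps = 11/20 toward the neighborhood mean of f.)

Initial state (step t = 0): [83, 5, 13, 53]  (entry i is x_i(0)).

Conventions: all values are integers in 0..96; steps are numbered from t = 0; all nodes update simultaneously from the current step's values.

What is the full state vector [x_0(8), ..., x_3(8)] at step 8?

Answer: [26, 24, 24, 23]

Derivation:
t=0: [83, 5, 13, 53]
t=1: [41, 30, 36, 35]
t=2: [78, 84, 82, 83]
t=3: [50, 55, 53, 54]
t=4: [35, 31, 33, 32]
t=5: [90, 92, 92, 93]
t=6: [81, 83, 83, 84]
t=7: [54, 56, 56, 57]
t=8: [26, 24, 24, 23]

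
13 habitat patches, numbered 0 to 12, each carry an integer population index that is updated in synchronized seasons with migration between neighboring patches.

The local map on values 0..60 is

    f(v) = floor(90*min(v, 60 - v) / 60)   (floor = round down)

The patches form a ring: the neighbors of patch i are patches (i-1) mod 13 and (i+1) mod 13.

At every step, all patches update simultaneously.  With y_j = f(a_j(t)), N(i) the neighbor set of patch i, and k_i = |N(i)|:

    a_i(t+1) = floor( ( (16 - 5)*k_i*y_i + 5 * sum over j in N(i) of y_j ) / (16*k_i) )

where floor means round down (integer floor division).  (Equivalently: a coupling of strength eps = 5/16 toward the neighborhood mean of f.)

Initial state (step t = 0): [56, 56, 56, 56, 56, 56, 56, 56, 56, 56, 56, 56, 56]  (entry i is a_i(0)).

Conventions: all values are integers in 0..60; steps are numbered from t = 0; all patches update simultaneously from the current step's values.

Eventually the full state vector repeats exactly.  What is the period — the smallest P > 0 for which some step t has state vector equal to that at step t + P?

Simulating step by step:
t=0: [56, 56, 56, 56, 56, 56, 56, 56, 56, 56, 56, 56, 56]
t=1: [6, 6, 6, 6, 6, 6, 6, 6, 6, 6, 6, 6, 6]
t=2: [9, 9, 9, 9, 9, 9, 9, 9, 9, 9, 9, 9, 9]
t=3: [13, 13, 13, 13, 13, 13, 13, 13, 13, 13, 13, 13, 13]
t=4: [19, 19, 19, 19, 19, 19, 19, 19, 19, 19, 19, 19, 19]
t=5: [28, 28, 28, 28, 28, 28, 28, 28, 28, 28, 28, 28, 28]
t=6: [42, 42, 42, 42, 42, 42, 42, 42, 42, 42, 42, 42, 42]
t=7: [27, 27, 27, 27, 27, 27, 27, 27, 27, 27, 27, 27, 27]
t=8: [40, 40, 40, 40, 40, 40, 40, 40, 40, 40, 40, 40, 40]
t=9: [30, 30, 30, 30, 30, 30, 30, 30, 30, 30, 30, 30, 30]
t=10: [45, 45, 45, 45, 45, 45, 45, 45, 45, 45, 45, 45, 45]
t=11: [22, 22, 22, 22, 22, 22, 22, 22, 22, 22, 22, 22, 22]
t=12: [33, 33, 33, 33, 33, 33, 33, 33, 33, 33, 33, 33, 33]
t=13: [40, 40, 40, 40, 40, 40, 40, 40, 40, 40, 40, 40, 40]

Answer: 5
Key observation: The state at step 8, [40, 40, 40, 40, 40, 40, 40, 40, 40, 40, 40, 40, 40], reappears at step 13 — and no state repeats earlier — so the cycle the system enters has period 5.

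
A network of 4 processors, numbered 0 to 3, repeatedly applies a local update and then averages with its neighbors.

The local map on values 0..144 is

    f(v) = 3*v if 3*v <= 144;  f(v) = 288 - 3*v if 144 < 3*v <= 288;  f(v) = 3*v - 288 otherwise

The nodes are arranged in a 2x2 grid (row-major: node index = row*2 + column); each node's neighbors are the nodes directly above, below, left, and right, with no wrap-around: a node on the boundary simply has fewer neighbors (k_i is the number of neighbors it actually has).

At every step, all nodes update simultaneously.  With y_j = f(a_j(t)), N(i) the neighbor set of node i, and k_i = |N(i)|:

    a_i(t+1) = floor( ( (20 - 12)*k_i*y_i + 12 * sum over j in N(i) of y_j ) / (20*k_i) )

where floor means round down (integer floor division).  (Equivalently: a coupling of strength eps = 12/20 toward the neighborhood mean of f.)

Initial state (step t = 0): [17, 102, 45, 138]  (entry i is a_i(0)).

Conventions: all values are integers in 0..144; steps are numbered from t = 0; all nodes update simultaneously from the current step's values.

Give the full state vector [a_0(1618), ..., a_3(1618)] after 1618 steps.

Answer: [135, 135, 135, 135]
Key observation: The state at step 14, [9, 9, 9, 9], reappears at step 22: the system is in a cycle of period 8 from step 14 on.  Therefore the state at step 1618 equals the state at step 14 + ((1618 - 14) mod 8) = 18, which is [135, 135, 135, 135].

Derivation:
t=0: [17, 102, 45, 138]
t=1: [66, 60, 107, 96]
t=2: [78, 70, 40, 42]
t=3: [81, 85, 102, 109]
t=4: [33, 38, 32, 30]
t=5: [102, 102, 95, 99]
t=6: [13, 15, 9, 9]
t=7: [37, 37, 30, 32]
t=8: [104, 106, 98, 98]
t=9: [20, 21, 11, 13]
t=10: [52, 54, 42, 44]
t=11: [128, 129, 129, 128]
t=12: [97, 97, 97, 97]
t=13: [3, 3, 3, 3]
t=14: [9, 9, 9, 9]
t=15: [27, 27, 27, 27]
t=16: [81, 81, 81, 81]
t=17: [45, 45, 45, 45]
t=18: [135, 135, 135, 135]
t=19: [117, 117, 117, 117]
t=20: [63, 63, 63, 63]
t=21: [99, 99, 99, 99]
t=22: [9, 9, 9, 9]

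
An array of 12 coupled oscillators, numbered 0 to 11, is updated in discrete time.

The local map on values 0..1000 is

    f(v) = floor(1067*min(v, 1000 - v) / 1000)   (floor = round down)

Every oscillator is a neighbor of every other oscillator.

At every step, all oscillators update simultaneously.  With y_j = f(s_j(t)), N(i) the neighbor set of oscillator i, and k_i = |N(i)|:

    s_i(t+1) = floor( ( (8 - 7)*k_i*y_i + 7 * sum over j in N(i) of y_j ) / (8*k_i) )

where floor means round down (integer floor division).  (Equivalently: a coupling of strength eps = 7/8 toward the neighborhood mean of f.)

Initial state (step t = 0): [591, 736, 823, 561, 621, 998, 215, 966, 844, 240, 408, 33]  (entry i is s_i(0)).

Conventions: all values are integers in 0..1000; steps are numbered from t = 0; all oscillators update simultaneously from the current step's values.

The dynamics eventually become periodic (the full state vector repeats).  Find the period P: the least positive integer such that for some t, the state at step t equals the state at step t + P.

Simulating step by step:
t=0: [591, 736, 823, 561, 621, 998, 215, 966, 844, 240, 408, 33]
t=1: [253, 246, 242, 254, 251, 233, 243, 235, 241, 245, 253, 235]
t=2: [260, 260, 259, 260, 260, 259, 260, 259, 259, 260, 260, 259]
t=3: [276, 276, 276, 276, 276, 276, 276, 276, 276, 276, 276, 276]
t=4: [294, 294, 294, 294, 294, 294, 294, 294, 294, 294, 294, 294]
t=5: [313, 313, 313, 313, 313, 313, 313, 313, 313, 313, 313, 313]
t=6: [333, 333, 333, 333, 333, 333, 333, 333, 333, 333, 333, 333]
t=7: [355, 355, 355, 355, 355, 355, 355, 355, 355, 355, 355, 355]
t=8: [378, 378, 378, 378, 378, 378, 378, 378, 378, 378, 378, 378]
t=9: [403, 403, 403, 403, 403, 403, 403, 403, 403, 403, 403, 403]
t=10: [430, 430, 430, 430, 430, 430, 430, 430, 430, 430, 430, 430]
t=11: [458, 458, 458, 458, 458, 458, 458, 458, 458, 458, 458, 458]
t=12: [488, 488, 488, 488, 488, 488, 488, 488, 488, 488, 488, 488]
t=13: [520, 520, 520, 520, 520, 520, 520, 520, 520, 520, 520, 520]
t=14: [512, 512, 512, 512, 512, 512, 512, 512, 512, 512, 512, 512]
t=15: [520, 520, 520, 520, 520, 520, 520, 520, 520, 520, 520, 520]

Answer: 2
Key observation: The state at step 13, [520, 520, 520, 520, 520, 520, 520, 520, 520, 520, 520, 520], reappears at step 15 — and no state repeats earlier — so the cycle the system enters has period 2.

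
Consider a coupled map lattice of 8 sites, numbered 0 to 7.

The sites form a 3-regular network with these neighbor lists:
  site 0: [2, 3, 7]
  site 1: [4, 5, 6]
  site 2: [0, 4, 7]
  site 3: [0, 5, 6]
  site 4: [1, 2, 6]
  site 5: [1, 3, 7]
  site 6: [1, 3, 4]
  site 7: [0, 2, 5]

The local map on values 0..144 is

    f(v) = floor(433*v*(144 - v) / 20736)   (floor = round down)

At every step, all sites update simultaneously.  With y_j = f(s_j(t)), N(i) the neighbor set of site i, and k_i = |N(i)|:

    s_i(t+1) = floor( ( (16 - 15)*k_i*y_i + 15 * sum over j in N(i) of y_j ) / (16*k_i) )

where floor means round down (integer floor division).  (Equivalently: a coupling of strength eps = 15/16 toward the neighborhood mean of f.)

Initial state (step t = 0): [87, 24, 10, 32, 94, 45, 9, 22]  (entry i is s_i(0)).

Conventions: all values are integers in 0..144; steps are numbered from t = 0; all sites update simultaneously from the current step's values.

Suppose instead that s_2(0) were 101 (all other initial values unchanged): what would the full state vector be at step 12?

Answer: [104, 104, 104, 104, 104, 104, 104, 104]
Key observation: This trace re-runs the system from the modified initial state.

Derivation:
t=0: [87, 24, 101, 32, 94, 45, 9, 22]
t=1: [75, 71, 85, 73, 60, 65, 74, 92]
t=2: [103, 106, 104, 107, 106, 105, 107, 105]
t=3: [84, 83, 85, 84, 84, 83, 83, 86]
t=4: [104, 105, 104, 105, 104, 104, 105, 104]
t=5: [85, 85, 86, 85, 85, 85, 85, 86]
t=6: [104, 104, 104, 104, 104, 104, 104, 104]
t=7: [86, 86, 86, 86, 86, 86, 86, 86]
t=8: [104, 104, 104, 104, 104, 104, 104, 104]
t=9: [86, 86, 86, 86, 86, 86, 86, 86]
t=10: [104, 104, 104, 104, 104, 104, 104, 104]
t=11: [86, 86, 86, 86, 86, 86, 86, 86]
t=12: [104, 104, 104, 104, 104, 104, 104, 104]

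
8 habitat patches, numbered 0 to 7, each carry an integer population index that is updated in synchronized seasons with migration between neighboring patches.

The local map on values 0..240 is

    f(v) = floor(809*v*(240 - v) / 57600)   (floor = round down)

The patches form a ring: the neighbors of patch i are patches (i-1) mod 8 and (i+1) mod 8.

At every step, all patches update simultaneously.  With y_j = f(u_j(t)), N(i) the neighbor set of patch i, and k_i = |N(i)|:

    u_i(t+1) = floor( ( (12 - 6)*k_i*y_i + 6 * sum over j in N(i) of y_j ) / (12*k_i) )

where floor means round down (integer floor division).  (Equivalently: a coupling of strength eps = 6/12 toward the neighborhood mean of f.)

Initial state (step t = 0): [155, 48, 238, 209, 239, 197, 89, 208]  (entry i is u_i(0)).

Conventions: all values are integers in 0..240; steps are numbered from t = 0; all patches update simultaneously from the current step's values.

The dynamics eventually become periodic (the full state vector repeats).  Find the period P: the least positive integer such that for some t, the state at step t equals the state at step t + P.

Answer: 4
Key observation: The state at step 22, [201, 201, 201, 201, 201, 201, 201, 201], reappears at step 26 — and no state repeats earlier — so the cycle the system enters has period 4.

Derivation:
t=0: [155, 48, 238, 209, 239, 197, 89, 208]
t=1: [148, 112, 57, 47, 53, 106, 146, 139]
t=2: [195, 184, 155, 134, 151, 182, 195, 194]
t=3: [128, 149, 178, 192, 180, 151, 129, 124]
t=4: [198, 184, 157, 141, 154, 182, 198, 201]
t=5: [121, 146, 176, 190, 179, 149, 122, 113]
t=6: [199, 186, 160, 144, 157, 183, 198, 201]
t=7: [119, 143, 173, 187, 176, 147, 122, 112]
t=8: [199, 188, 164, 149, 161, 186, 199, 201]
t=9: [118, 140, 169, 183, 171, 143, 119, 112]
t=10: [200, 190, 169, 156, 167, 188, 199, 201]
t=11: [116, 136, 163, 176, 165, 139, 118, 111]
t=12: [200, 193, 177, 166, 175, 192, 200, 201]
t=13: [115, 130, 152, 164, 154, 132, 115, 111]
t=14: [200, 197, 187, 180, 186, 196, 200, 201]
t=15: [113, 121, 136, 145, 138, 123, 113, 111]
t=16: [201, 200, 197, 195, 197, 200, 201, 201]
t=17: [110, 113, 117, 120, 117, 113, 110, 110]
t=18: [200, 201, 201, 202, 201, 201, 200, 200]
t=19: [111, 110, 109, 108, 109, 110, 111, 112]
t=20: [200, 200, 200, 200, 200, 200, 200, 201]
t=21: [111, 112, 112, 112, 112, 112, 111, 111]
t=22: [201, 201, 201, 201, 201, 201, 201, 201]
t=23: [110, 110, 110, 110, 110, 110, 110, 110]
t=24: [200, 200, 200, 200, 200, 200, 200, 200]
t=25: [112, 112, 112, 112, 112, 112, 112, 112]
t=26: [201, 201, 201, 201, 201, 201, 201, 201]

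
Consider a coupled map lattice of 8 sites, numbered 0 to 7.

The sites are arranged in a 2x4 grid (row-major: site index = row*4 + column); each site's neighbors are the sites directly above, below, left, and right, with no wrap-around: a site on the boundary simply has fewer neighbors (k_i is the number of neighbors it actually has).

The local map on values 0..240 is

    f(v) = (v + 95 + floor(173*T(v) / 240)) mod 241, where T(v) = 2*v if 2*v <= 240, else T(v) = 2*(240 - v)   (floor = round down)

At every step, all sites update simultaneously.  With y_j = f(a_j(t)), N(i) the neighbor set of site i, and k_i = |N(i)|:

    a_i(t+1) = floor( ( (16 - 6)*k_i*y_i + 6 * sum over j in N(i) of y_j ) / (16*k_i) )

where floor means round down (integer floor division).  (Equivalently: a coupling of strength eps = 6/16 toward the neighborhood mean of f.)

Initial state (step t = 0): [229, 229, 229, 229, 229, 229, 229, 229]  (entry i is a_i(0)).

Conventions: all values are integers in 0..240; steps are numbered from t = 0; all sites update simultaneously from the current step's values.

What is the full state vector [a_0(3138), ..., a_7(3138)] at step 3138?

Answer: [139, 139, 139, 139, 139, 139, 139, 139]
Key observation: The state at step 13, [138, 138, 138, 138, 138, 138, 138, 138], reappears at step 15: the system is in a cycle of period 2 from step 13 on.  Therefore the state at step 3138 equals the state at step 13 + ((3138 - 13) mod 2) = 14, which is [139, 139, 139, 139, 139, 139, 139, 139].

Derivation:
t=0: [229, 229, 229, 229, 229, 229, 229, 229]
t=1: [98, 98, 98, 98, 98, 98, 98, 98]
t=2: [93, 93, 93, 93, 93, 93, 93, 93]
t=3: [81, 81, 81, 81, 81, 81, 81, 81]
t=4: [51, 51, 51, 51, 51, 51, 51, 51]
t=5: [219, 219, 219, 219, 219, 219, 219, 219]
t=6: [103, 103, 103, 103, 103, 103, 103, 103]
t=7: [105, 105, 105, 105, 105, 105, 105, 105]
t=8: [110, 110, 110, 110, 110, 110, 110, 110]
t=9: [122, 122, 122, 122, 122, 122, 122, 122]
t=10: [146, 146, 146, 146, 146, 146, 146, 146]
t=11: [135, 135, 135, 135, 135, 135, 135, 135]
t=12: [140, 140, 140, 140, 140, 140, 140, 140]
t=13: [138, 138, 138, 138, 138, 138, 138, 138]
t=14: [139, 139, 139, 139, 139, 139, 139, 139]
t=15: [138, 138, 138, 138, 138, 138, 138, 138]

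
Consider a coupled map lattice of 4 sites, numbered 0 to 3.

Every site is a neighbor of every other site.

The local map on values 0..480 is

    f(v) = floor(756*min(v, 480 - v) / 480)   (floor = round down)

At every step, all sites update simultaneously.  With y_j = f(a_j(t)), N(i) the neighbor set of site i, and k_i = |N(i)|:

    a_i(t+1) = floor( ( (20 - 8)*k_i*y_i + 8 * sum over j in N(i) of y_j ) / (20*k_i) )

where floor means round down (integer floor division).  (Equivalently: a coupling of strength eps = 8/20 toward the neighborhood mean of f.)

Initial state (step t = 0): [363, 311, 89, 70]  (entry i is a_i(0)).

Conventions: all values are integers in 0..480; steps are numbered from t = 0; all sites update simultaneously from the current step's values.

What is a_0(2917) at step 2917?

Simulating step by step:
t=0: [363, 311, 89, 70]
t=1: [179, 217, 158, 144]
t=2: [277, 305, 261, 251]
t=3: [321, 301, 333, 341]
t=4: [247, 261, 238, 232]
t=5: [364, 353, 367, 363]
t=6: [184, 192, 181, 184]
t=7: [290, 296, 288, 290]
t=8: [298, 293, 299, 298]
t=9: [286, 290, 286, 286]
t=10: [304, 301, 304, 304]
t=11: [277, 279, 277, 277]
t=12: [318, 317, 318, 318]
t=13: [255, 255, 255, 255]
t=14: [354, 354, 354, 354]
t=15: [198, 198, 198, 198]
t=16: [311, 311, 311, 311]
t=17: [266, 266, 266, 266]
t=18: [337, 337, 337, 337]
t=19: [225, 225, 225, 225]
t=20: [354, 354, 354, 354]

Answer: a_0(2917) = 225
Key observation: The state at step 14, [354, 354, 354, 354], reappears at step 20: the system is in a cycle of period 6 from step 14 on.  Therefore the state at step 2917 equals the state at step 14 + ((2917 - 14) mod 6) = 19, which is [225, 225, 225, 225].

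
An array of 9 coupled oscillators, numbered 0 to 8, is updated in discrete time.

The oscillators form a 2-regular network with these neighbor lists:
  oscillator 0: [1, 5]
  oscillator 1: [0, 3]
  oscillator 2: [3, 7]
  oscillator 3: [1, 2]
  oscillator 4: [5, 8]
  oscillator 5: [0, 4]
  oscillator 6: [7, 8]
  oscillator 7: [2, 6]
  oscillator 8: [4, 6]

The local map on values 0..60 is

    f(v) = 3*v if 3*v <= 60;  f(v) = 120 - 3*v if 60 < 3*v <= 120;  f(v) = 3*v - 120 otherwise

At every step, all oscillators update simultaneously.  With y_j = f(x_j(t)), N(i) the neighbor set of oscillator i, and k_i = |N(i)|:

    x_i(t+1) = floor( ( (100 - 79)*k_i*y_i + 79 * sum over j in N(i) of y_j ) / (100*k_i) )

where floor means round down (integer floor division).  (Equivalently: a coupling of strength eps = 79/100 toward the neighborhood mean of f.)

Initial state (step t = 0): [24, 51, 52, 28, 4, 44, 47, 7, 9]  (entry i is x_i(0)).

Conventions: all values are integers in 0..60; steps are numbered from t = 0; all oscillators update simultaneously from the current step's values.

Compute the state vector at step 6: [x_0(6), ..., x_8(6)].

Simulating step by step:
t=0: [24, 51, 52, 28, 4, 44, 47, 7, 9]
t=1: [27, 40, 30, 34, 17, 26, 23, 26, 18]
t=2: [24, 22, 30, 15, 48, 44, 48, 40, 51]
t=3: [36, 48, 24, 42, 22, 30, 18, 21, 25]
t=4: [23, 12, 34, 29, 40, 32, 51, 52, 52]
t=5: [34, 40, 31, 28, 23, 25, 35, 27, 20]
t=6: [21, 21, 35, 18, 52, 36, 42, 24, 38]

Answer: [21, 21, 35, 18, 52, 36, 42, 24, 38]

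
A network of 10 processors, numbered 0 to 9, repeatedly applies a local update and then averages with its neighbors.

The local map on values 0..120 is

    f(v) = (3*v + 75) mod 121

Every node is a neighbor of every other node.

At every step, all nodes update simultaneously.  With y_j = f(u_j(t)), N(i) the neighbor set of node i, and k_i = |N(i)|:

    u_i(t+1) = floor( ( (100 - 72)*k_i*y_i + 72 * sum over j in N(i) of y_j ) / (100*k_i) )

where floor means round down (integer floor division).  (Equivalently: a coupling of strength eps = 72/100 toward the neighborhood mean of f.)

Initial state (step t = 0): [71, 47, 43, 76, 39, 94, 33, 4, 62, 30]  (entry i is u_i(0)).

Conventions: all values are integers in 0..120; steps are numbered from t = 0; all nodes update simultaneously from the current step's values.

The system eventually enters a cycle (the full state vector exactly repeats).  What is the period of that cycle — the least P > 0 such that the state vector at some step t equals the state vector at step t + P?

Simulating step by step:
t=0: [71, 47, 43, 76, 39, 94, 33, 4, 62, 30]
t=1: [63, 72, 70, 66, 68, 76, 64, 71, 57, 62]
t=2: [31, 36, 35, 33, 34, 39, 31, 36, 27, 30]
t=3: [52, 55, 54, 53, 54, 57, 52, 55, 49, 51]
t=4: [103, 105, 104, 103, 104, 82, 103, 105, 101, 102]
t=5: [26, 27, 26, 26, 26, 37, 26, 27, 25, 25]
t=6: [34, 35, 34, 34, 34, 41, 34, 35, 34, 34]
t=7: [58, 58, 58, 58, 58, 62, 58, 58, 58, 58]
t=8: [7, 7, 7, 7, 7, 10, 7, 7, 7, 7]
t=9: [96, 96, 96, 96, 96, 98, 96, 96, 96, 96]
t=10: [0, 0, 0, 0, 0, 1, 0, 0, 0, 0]
t=11: [75, 75, 75, 75, 75, 75, 75, 75, 75, 75]
t=12: [58, 58, 58, 58, 58, 58, 58, 58, 58, 58]
t=13: [7, 7, 7, 7, 7, 7, 7, 7, 7, 7]
t=14: [96, 96, 96, 96, 96, 96, 96, 96, 96, 96]
t=15: [0, 0, 0, 0, 0, 0, 0, 0, 0, 0]
t=16: [75, 75, 75, 75, 75, 75, 75, 75, 75, 75]

Answer: 5
Key observation: The state at step 11, [75, 75, 75, 75, 75, 75, 75, 75, 75, 75], reappears at step 16 — and no state repeats earlier — so the cycle the system enters has period 5.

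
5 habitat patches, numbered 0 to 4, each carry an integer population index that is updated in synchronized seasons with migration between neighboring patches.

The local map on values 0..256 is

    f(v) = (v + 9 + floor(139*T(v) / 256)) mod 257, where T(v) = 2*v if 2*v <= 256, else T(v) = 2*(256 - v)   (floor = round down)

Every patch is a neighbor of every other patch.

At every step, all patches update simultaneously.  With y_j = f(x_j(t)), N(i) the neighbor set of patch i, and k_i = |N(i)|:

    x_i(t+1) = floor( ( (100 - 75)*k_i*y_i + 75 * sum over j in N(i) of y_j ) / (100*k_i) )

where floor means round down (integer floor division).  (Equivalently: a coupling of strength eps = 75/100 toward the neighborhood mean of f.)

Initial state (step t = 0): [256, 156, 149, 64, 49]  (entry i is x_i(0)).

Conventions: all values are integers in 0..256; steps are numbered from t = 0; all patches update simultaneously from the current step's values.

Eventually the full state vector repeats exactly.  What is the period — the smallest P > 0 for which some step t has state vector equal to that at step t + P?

Simulating step by step:
t=0: [256, 156, 149, 64, 49]
t=1: [55, 56, 56, 64, 62]
t=2: [130, 130, 130, 131, 131]
t=3: [18, 18, 18, 18, 18]
t=4: [46, 46, 46, 46, 46]
t=5: [104, 104, 104, 104, 104]
t=6: [225, 225, 225, 225, 225]
t=7: [10, 10, 10, 10, 10]
t=8: [29, 29, 29, 29, 29]
t=9: [69, 69, 69, 69, 69]
t=10: [152, 152, 152, 152, 152]
t=11: [16, 16, 16, 16, 16]
t=12: [42, 42, 42, 42, 42]
t=13: [96, 96, 96, 96, 96]
t=14: [209, 209, 209, 209, 209]
t=15: [12, 12, 12, 12, 12]
t=16: [34, 34, 34, 34, 34]
t=17: [79, 79, 79, 79, 79]
t=18: [173, 173, 173, 173, 173]
t=19: [15, 15, 15, 15, 15]
t=20: [40, 40, 40, 40, 40]
t=21: [92, 92, 92, 92, 92]
t=22: [200, 200, 200, 200, 200]
t=23: [12, 12, 12, 12, 12]

Answer: 8
Key observation: The state at step 15, [12, 12, 12, 12, 12], reappears at step 23 — and no state repeats earlier — so the cycle the system enters has period 8.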